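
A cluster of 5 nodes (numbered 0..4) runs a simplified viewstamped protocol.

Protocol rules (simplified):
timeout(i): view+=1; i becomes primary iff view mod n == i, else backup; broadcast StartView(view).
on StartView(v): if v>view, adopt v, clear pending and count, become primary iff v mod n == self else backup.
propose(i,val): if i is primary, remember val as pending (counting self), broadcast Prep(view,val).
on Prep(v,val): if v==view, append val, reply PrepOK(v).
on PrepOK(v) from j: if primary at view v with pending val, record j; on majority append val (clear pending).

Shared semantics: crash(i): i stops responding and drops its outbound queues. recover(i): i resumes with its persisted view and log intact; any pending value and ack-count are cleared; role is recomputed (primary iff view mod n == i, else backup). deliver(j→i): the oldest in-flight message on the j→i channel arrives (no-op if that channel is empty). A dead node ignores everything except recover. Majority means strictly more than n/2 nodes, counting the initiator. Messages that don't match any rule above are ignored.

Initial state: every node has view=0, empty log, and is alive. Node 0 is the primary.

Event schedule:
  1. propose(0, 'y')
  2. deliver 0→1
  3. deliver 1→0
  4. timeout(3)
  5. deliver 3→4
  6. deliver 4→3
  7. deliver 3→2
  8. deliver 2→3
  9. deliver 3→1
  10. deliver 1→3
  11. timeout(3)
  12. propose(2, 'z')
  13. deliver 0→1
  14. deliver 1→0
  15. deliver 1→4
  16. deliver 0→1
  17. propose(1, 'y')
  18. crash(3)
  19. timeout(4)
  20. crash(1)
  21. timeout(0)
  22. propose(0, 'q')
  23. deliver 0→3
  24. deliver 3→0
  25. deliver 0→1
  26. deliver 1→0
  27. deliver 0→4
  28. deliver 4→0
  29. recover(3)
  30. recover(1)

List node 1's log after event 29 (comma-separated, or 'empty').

y

[1] propose(0,'y') → ∅
[2] deliver 0→1 → N1(back v0 [y])
[3] deliver 1→0 → ∅
[4] timeout(3) → N3(back v1 [-])
[5] deliver 3→4 → N4(back v1 [-])
[6] deliver 4→3 → ∅
[7] deliver 3→2 → N2(back v1 [-])
[8] deliver 2→3 → ∅
[9] deliver 3→1 → N1(prim v1 [y])
[10] deliver 1→3 → ∅
[11] timeout(3) → N3(back v2 [-])
[12] propose(2,'z') → ∅
[13] deliver 0→1 → ∅
[14] deliver 1→0 → ∅
[15] deliver 1→4 → ∅
[16] deliver 0→1 → ∅
[17] propose(1,'y') → ∅
[18] crash(3) → N3(✗back v2 [-])
[19] timeout(4) → N4(back v2 [-])
[20] crash(1) → N1(✗prim v1 [y])
[21] timeout(0) → N0(back v1 [-])
[22] propose(0,'q') → ∅
[23] deliver 0→3 → ∅
[24] deliver 3→0 → ∅
[25] deliver 0→1 → ∅
[26] deliver 1→0 → ∅
[27] deliver 0→4 → ∅
[28] deliver 4→0 → N0(back v2 [-])
[29] recover(3) → N3(back v2 [-])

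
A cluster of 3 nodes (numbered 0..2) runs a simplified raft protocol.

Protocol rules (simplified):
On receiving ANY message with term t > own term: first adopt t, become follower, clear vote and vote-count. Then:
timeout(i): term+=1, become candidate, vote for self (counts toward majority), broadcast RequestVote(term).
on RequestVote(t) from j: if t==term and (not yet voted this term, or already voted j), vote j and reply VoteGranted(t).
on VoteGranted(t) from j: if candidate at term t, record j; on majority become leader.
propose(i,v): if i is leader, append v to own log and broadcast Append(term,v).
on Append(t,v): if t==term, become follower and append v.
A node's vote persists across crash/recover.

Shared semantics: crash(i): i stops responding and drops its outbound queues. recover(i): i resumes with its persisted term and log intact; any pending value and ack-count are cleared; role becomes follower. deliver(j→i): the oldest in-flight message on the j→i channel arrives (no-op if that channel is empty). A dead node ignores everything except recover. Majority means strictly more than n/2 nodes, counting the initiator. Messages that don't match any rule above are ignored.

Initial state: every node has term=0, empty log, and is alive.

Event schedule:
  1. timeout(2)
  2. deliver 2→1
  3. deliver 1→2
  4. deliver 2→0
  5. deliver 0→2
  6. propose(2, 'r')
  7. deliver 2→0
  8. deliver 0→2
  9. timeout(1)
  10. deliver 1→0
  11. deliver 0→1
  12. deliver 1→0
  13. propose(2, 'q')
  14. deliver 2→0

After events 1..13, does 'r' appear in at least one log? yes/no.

1. timeout(2):  <2:cand t1 ->
2. deliver 2→1:  <1:foll t1 ->
3. deliver 1→2:  <2:lead t1 ->
4. deliver 2→0:  <0:foll t1 ->
5. deliver 0→2:  nop
6. propose(2,'r'):  <2:lead t1 r>
7. deliver 2→0:  <0:foll t1 r>
8. deliver 0→2:  nop
9. timeout(1):  <1:cand t2 ->
10. deliver 1→0:  <0:foll t2 r>
11. deliver 0→1:  <1:lead t2 ->
12. deliver 1→0:  nop
13. propose(2,'q'):  <2:lead t1 r,q>

yes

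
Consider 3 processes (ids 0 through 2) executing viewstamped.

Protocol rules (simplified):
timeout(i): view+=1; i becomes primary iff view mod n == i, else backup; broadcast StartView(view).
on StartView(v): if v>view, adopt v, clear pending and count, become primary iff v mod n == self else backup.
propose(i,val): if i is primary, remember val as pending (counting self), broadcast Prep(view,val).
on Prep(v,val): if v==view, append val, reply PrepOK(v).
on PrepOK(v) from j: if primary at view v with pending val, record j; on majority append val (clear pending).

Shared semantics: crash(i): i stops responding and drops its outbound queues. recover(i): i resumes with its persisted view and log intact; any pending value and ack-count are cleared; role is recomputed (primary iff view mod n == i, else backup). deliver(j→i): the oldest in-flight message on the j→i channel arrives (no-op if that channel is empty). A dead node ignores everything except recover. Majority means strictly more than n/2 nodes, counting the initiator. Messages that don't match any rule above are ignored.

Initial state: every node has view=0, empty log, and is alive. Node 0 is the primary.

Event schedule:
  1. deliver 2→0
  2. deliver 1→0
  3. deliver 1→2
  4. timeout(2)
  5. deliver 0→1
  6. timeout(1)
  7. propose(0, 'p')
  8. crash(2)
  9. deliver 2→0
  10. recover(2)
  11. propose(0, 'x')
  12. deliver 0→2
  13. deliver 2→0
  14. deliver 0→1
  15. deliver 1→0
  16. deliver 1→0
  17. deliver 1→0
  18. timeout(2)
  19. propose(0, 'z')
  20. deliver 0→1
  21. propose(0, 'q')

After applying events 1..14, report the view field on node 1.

1

[1] deliver 2→0 → ∅
[2] deliver 1→0 → ∅
[3] deliver 1→2 → ∅
[4] timeout(2) → N2(back v1 [-])
[5] deliver 0→1 → ∅
[6] timeout(1) → N1(prim v1 [-])
[7] propose(0,'p') → ∅
[8] crash(2) → N2(✗back v1 [-])
[9] deliver 2→0 → ∅
[10] recover(2) → N2(back v1 [-])
[11] propose(0,'x') → ∅
[12] deliver 0→2 → ∅
[13] deliver 2→0 → ∅
[14] deliver 0→1 → ∅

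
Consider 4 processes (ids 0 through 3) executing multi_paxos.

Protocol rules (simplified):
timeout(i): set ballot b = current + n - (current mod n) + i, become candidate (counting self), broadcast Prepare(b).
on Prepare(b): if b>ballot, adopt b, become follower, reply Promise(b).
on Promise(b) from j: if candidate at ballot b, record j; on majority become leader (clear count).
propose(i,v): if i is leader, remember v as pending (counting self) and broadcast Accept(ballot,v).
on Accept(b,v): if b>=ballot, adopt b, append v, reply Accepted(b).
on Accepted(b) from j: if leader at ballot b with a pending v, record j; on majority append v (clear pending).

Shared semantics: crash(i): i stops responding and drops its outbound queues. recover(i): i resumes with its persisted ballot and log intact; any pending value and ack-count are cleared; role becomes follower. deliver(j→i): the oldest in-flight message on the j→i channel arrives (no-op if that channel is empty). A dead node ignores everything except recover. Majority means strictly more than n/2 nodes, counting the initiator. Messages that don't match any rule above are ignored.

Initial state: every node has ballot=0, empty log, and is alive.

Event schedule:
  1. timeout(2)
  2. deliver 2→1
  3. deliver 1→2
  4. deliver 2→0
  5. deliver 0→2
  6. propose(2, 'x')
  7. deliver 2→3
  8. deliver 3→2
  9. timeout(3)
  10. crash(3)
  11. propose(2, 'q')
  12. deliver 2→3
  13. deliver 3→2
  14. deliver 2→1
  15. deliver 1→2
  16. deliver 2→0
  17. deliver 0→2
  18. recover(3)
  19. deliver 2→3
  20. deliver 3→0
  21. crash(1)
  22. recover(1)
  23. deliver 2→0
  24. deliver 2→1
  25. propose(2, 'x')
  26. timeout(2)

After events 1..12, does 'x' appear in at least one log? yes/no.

no

e1 timeout(2): 2[cand,b=6,-]
e2 deliver 2→1: 1[foll,b=6,-]
e3 deliver 1→2: ·
e4 deliver 2→0: 0[foll,b=6,-]
e5 deliver 0→2: 2[lead,b=6,-]
e6 propose(2,'x'): ·
e7 deliver 2→3: 3[foll,b=6,-]
e8 deliver 3→2: ·
e9 timeout(3): 3[cand,b=11,-]
e10 crash(3): 3[✗cand,b=11,-]
e11 propose(2,'q'): ·
e12 deliver 2→3: ·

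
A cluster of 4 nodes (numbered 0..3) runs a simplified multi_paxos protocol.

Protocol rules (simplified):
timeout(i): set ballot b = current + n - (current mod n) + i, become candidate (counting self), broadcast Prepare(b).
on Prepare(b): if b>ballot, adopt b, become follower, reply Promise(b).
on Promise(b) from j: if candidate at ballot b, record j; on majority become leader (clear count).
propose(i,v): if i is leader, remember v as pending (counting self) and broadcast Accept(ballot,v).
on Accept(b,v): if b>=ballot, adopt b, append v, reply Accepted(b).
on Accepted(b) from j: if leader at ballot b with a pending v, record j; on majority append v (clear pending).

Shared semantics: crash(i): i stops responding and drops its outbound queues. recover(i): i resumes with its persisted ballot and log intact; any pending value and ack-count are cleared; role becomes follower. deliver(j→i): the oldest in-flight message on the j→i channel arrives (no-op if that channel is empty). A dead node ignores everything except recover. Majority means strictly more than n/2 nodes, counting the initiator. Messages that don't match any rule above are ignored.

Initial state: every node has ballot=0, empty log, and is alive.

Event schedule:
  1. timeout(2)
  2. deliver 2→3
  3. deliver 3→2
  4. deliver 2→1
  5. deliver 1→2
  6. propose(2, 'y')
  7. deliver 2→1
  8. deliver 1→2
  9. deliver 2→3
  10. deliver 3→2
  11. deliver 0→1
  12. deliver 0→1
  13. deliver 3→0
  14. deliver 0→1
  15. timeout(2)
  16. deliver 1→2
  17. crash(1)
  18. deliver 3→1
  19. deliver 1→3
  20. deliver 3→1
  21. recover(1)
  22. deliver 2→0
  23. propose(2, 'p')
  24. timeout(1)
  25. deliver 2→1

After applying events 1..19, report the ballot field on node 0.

0

e1 timeout(2): 2[cand,b=6,-]
e2 deliver 2→3: 3[foll,b=6,-]
e3 deliver 3→2: ·
e4 deliver 2→1: 1[foll,b=6,-]
e5 deliver 1→2: 2[lead,b=6,-]
e6 propose(2,'y'): ·
e7 deliver 2→1: 1[foll,b=6,y]
e8 deliver 1→2: ·
e9 deliver 2→3: 3[foll,b=6,y]
e10 deliver 3→2: 2[lead,b=6,y]
e11 deliver 0→1: ·
e12 deliver 0→1: ·
e13 deliver 3→0: ·
e14 deliver 0→1: ·
e15 timeout(2): 2[cand,b=10,y]
e16 deliver 1→2: ·
e17 crash(1): 1[✗foll,b=6,y]
e18 deliver 3→1: ·
e19 deliver 1→3: ·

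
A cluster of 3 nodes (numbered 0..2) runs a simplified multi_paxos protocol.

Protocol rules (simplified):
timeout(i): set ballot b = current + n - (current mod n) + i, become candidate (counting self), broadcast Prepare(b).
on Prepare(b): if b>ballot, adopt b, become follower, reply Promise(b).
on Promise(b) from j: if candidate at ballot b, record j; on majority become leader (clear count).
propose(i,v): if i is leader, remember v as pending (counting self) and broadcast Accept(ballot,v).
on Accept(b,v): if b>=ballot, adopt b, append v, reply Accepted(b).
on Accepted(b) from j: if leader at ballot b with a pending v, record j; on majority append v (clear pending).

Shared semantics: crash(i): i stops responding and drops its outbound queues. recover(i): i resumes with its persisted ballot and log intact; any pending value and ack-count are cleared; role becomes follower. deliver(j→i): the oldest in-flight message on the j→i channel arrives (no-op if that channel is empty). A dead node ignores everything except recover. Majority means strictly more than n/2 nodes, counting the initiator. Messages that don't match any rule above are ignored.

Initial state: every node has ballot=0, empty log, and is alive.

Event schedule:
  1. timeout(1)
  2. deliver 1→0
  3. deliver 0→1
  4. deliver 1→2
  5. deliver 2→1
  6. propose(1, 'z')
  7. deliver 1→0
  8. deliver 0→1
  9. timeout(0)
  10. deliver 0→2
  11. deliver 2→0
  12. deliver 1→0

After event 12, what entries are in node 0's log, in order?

z

step 1 timeout(1): 1={cand,b=4,log=-}
step 2 deliver 1→0: 0={foll,b=4,log=-}
step 3 deliver 0→1: 1={lead,b=4,log=-}
step 4 deliver 1→2: 2={foll,b=4,log=-}
step 5 deliver 2→1: —
step 6 propose(1,'z'): —
step 7 deliver 1→0: 0={foll,b=4,log=z}
step 8 deliver 0→1: 1={lead,b=4,log=z}
step 9 timeout(0): 0={cand,b=6,log=z}
step 10 deliver 0→2: 2={foll,b=6,log=-}
step 11 deliver 2→0: 0={lead,b=6,log=z}
step 12 deliver 1→0: —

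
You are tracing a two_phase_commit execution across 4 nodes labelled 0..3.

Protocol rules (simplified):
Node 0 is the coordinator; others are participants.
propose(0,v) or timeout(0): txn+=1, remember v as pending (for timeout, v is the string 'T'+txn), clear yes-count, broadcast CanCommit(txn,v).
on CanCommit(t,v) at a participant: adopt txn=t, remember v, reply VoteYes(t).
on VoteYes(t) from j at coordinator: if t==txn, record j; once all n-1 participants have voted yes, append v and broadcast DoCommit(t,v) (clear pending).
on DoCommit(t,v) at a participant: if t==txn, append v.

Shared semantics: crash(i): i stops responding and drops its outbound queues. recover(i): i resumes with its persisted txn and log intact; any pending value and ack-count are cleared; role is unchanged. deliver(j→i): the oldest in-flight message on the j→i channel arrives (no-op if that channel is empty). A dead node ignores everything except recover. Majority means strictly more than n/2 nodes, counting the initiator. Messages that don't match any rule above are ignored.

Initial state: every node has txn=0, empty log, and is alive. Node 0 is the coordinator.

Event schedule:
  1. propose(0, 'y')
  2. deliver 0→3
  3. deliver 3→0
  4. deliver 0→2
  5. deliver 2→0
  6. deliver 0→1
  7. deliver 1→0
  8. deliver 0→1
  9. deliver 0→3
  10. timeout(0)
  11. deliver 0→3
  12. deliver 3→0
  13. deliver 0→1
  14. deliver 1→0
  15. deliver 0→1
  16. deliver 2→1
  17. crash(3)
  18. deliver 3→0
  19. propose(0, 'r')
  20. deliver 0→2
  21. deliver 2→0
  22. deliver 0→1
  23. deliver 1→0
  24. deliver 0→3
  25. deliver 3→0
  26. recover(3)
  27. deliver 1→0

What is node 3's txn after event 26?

step 1 propose(0,'y'): 0={coor,t=1,log=-}
step 2 deliver 0→3: 3={part,t=1,log=-}
step 3 deliver 3→0: —
step 4 deliver 0→2: 2={part,t=1,log=-}
step 5 deliver 2→0: —
step 6 deliver 0→1: 1={part,t=1,log=-}
step 7 deliver 1→0: 0={coor,t=1,log=y}
step 8 deliver 0→1: 1={part,t=1,log=y}
step 9 deliver 0→3: 3={part,t=1,log=y}
step 10 timeout(0): 0={coor,t=2,log=y}
step 11 deliver 0→3: 3={part,t=2,log=y}
step 12 deliver 3→0: —
step 13 deliver 0→1: 1={part,t=2,log=y}
step 14 deliver 1→0: —
step 15 deliver 0→1: —
step 16 deliver 2→1: —
step 17 crash(3): 3={✗part,t=2,log=y}
step 18 deliver 3→0: —
step 19 propose(0,'r'): 0={coor,t=3,log=y}
step 20 deliver 0→2: 2={part,t=1,log=y}
step 21 deliver 2→0: —
step 22 deliver 0→1: 1={part,t=3,log=y}
step 23 deliver 1→0: —
step 24 deliver 0→3: —
step 25 deliver 3→0: —
step 26 recover(3): 3={part,t=2,log=y}

2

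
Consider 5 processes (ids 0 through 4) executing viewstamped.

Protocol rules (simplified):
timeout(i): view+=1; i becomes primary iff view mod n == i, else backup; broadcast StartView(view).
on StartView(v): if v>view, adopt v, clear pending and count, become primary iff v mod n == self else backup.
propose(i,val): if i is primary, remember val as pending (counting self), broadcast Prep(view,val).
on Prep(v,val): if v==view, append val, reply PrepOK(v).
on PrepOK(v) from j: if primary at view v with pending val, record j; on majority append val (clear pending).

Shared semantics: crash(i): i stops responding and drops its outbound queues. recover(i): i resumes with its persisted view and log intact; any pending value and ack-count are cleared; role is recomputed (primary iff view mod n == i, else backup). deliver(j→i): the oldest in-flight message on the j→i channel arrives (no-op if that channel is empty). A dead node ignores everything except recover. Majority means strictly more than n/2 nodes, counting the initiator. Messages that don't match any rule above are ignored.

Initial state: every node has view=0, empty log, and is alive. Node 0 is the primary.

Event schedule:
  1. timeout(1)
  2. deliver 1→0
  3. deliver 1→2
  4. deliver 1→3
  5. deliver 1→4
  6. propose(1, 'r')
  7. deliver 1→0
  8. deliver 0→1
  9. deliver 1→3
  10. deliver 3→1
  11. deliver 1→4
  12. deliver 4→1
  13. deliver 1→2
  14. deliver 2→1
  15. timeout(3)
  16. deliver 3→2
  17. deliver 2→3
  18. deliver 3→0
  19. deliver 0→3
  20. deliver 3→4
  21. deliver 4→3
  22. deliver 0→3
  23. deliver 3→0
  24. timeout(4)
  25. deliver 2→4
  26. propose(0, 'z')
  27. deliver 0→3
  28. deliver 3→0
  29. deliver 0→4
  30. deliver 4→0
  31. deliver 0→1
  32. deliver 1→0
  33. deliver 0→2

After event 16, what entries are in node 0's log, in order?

step 1 timeout(1): 1={prim,v=1,log=-}
step 2 deliver 1→0: 0={back,v=1,log=-}
step 3 deliver 1→2: 2={back,v=1,log=-}
step 4 deliver 1→3: 3={back,v=1,log=-}
step 5 deliver 1→4: 4={back,v=1,log=-}
step 6 propose(1,'r'): —
step 7 deliver 1→0: 0={back,v=1,log=r}
step 8 deliver 0→1: —
step 9 deliver 1→3: 3={back,v=1,log=r}
step 10 deliver 3→1: 1={prim,v=1,log=r}
step 11 deliver 1→4: 4={back,v=1,log=r}
step 12 deliver 4→1: —
step 13 deliver 1→2: 2={back,v=1,log=r}
step 14 deliver 2→1: —
step 15 timeout(3): 3={back,v=2,log=r}
step 16 deliver 3→2: 2={prim,v=2,log=r}

r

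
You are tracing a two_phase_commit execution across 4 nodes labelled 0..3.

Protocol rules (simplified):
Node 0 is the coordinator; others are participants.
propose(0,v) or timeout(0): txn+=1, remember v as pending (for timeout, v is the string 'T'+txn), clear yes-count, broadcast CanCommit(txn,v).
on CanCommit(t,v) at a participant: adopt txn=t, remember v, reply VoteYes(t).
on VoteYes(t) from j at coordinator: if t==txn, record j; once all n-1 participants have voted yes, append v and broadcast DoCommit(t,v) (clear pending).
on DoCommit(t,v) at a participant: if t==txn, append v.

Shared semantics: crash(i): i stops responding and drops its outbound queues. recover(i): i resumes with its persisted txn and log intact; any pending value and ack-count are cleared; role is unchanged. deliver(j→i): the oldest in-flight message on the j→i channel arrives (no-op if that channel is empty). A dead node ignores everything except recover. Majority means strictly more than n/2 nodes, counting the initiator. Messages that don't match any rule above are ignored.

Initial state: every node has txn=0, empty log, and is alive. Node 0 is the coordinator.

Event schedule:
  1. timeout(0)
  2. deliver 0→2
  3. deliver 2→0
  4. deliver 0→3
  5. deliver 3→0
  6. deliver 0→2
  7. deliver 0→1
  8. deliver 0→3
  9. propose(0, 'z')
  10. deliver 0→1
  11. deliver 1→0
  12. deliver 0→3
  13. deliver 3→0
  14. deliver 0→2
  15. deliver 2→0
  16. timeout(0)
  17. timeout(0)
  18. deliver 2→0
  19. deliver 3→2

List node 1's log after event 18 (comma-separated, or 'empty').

1. timeout(0):  <0:coor t1 ->
2. deliver 0→2:  <2:part t1 ->
3. deliver 2→0:  nop
4. deliver 0→3:  <3:part t1 ->
5. deliver 3→0:  nop
6. deliver 0→2:  nop
7. deliver 0→1:  <1:part t1 ->
8. deliver 0→3:  nop
9. propose(0,'z'):  <0:coor t2 ->
10. deliver 0→1:  <1:part t2 ->
11. deliver 1→0:  nop
12. deliver 0→3:  <3:part t2 ->
13. deliver 3→0:  nop
14. deliver 0→2:  <2:part t2 ->
15. deliver 2→0:  nop
16. timeout(0):  <0:coor t3 ->
17. timeout(0):  <0:coor t4 ->
18. deliver 2→0:  nop

empty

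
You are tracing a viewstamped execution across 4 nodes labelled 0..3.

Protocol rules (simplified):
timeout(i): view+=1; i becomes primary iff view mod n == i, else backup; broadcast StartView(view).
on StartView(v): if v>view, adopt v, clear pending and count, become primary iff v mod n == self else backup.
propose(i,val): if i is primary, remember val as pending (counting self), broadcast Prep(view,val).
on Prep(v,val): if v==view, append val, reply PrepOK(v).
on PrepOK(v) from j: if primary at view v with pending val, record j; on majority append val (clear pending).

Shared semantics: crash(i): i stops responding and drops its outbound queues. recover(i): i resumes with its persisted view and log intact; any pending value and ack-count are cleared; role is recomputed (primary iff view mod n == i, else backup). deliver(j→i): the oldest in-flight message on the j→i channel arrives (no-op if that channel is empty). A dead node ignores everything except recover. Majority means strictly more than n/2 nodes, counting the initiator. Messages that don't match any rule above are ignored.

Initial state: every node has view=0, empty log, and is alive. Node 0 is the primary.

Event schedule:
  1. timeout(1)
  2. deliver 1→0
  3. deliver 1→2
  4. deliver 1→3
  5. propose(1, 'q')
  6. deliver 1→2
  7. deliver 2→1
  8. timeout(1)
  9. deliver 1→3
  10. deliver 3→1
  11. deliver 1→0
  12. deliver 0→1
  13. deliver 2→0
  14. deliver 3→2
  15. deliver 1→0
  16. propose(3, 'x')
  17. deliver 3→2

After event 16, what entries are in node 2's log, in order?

[1] timeout(1) → N1(prim v1 [-])
[2] deliver 1→0 → N0(back v1 [-])
[3] deliver 1→2 → N2(back v1 [-])
[4] deliver 1→3 → N3(back v1 [-])
[5] propose(1,'q') → ∅
[6] deliver 1→2 → N2(back v1 [q])
[7] deliver 2→1 → ∅
[8] timeout(1) → N1(back v2 [-])
[9] deliver 1→3 → N3(back v1 [q])
[10] deliver 3→1 → ∅
[11] deliver 1→0 → N0(back v1 [q])
[12] deliver 0→1 → ∅
[13] deliver 2→0 → ∅
[14] deliver 3→2 → ∅
[15] deliver 1→0 → N0(back v2 [q])
[16] propose(3,'x') → ∅

q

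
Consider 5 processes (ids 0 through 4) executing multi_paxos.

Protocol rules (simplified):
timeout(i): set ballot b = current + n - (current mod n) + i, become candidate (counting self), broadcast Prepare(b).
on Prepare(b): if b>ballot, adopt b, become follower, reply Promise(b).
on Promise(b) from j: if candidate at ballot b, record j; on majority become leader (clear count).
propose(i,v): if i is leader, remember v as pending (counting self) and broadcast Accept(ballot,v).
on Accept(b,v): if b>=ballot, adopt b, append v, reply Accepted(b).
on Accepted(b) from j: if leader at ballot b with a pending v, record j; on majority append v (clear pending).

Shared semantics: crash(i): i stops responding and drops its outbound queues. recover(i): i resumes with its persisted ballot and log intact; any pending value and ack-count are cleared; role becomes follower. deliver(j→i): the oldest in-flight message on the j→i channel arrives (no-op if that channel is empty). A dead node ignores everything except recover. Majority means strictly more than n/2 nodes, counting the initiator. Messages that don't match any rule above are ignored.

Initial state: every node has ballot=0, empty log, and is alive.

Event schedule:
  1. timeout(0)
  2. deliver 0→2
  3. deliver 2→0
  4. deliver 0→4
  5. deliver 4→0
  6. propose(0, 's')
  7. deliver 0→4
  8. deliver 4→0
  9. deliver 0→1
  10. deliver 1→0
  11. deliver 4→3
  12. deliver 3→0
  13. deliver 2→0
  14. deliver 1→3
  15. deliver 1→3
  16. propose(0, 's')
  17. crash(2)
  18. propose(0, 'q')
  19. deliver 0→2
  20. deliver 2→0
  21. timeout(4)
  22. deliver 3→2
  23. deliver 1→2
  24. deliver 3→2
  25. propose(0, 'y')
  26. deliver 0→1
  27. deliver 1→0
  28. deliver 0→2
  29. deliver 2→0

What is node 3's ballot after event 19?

[1] timeout(0) → N0(cand b5 [-])
[2] deliver 0→2 → N2(foll b5 [-])
[3] deliver 2→0 → ∅
[4] deliver 0→4 → N4(foll b5 [-])
[5] deliver 4→0 → N0(lead b5 [-])
[6] propose(0,'s') → ∅
[7] deliver 0→4 → N4(foll b5 [s])
[8] deliver 4→0 → ∅
[9] deliver 0→1 → N1(foll b5 [-])
[10] deliver 1→0 → ∅
[11] deliver 4→3 → ∅
[12] deliver 3→0 → ∅
[13] deliver 2→0 → ∅
[14] deliver 1→3 → ∅
[15] deliver 1→3 → ∅
[16] propose(0,'s') → ∅
[17] crash(2) → N2(✗foll b5 [-])
[18] propose(0,'q') → ∅
[19] deliver 0→2 → ∅

0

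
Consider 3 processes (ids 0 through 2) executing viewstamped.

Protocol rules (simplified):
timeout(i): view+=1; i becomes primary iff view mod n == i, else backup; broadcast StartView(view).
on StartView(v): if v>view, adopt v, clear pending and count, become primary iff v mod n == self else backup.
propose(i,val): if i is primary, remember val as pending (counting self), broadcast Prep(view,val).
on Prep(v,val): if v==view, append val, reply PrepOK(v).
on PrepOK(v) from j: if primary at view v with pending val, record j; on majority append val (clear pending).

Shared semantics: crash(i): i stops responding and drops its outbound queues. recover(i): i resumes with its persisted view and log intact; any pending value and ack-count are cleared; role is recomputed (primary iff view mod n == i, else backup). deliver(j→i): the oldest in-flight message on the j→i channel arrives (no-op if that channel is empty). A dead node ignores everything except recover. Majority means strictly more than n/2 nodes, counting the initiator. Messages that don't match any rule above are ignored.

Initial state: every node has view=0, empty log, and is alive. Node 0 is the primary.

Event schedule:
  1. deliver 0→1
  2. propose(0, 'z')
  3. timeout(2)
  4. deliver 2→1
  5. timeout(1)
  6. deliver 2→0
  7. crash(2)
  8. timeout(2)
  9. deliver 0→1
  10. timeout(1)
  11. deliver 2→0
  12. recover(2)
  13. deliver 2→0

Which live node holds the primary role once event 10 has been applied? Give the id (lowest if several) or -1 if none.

after 1 — deliver 0→1: ·
after 2 — propose(0,'z'): ·
after 3 — timeout(2): n2:back/v1/[-]
after 4 — deliver 2→1: n1:prim/v1/[-]
after 5 — timeout(1): n1:back/v2/[-]
after 6 — deliver 2→0: n0:back/v1/[-]
after 7 — crash(2): n2:✗back/v1/[-]
after 8 — timeout(2): ·
after 9 — deliver 0→1: ·
after 10 — timeout(1): n1:back/v3/[-]

-1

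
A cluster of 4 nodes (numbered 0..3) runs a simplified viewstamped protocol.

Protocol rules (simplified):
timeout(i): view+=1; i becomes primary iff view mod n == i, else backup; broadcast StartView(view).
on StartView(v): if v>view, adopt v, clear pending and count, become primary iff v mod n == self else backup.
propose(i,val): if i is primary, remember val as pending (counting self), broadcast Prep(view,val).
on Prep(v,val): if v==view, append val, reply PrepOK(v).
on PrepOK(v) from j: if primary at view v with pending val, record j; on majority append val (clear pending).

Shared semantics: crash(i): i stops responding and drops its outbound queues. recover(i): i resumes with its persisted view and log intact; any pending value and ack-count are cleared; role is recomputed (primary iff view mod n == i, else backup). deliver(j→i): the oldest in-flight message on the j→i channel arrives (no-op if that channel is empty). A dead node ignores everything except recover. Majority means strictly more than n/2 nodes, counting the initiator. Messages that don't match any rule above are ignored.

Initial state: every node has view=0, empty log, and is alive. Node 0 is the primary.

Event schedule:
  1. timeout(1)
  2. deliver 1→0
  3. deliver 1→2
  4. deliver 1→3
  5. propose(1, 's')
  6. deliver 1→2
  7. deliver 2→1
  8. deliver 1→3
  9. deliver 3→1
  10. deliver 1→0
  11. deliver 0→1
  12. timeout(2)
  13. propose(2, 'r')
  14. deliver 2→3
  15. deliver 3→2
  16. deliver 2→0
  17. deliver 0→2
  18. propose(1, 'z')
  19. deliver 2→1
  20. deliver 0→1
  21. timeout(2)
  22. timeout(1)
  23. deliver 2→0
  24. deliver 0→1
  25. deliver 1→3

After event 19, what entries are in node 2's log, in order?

s

e1 timeout(1): 1[prim,v=1,-]
e2 deliver 1→0: 0[back,v=1,-]
e3 deliver 1→2: 2[back,v=1,-]
e4 deliver 1→3: 3[back,v=1,-]
e5 propose(1,'s'): ·
e6 deliver 1→2: 2[back,v=1,s]
e7 deliver 2→1: ·
e8 deliver 1→3: 3[back,v=1,s]
e9 deliver 3→1: 1[prim,v=1,s]
e10 deliver 1→0: 0[back,v=1,s]
e11 deliver 0→1: ·
e12 timeout(2): 2[prim,v=2,s]
e13 propose(2,'r'): ·
e14 deliver 2→3: 3[back,v=2,s]
e15 deliver 3→2: ·
e16 deliver 2→0: 0[back,v=2,s]
e17 deliver 0→2: ·
e18 propose(1,'z'): ·
e19 deliver 2→1: 1[back,v=2,s]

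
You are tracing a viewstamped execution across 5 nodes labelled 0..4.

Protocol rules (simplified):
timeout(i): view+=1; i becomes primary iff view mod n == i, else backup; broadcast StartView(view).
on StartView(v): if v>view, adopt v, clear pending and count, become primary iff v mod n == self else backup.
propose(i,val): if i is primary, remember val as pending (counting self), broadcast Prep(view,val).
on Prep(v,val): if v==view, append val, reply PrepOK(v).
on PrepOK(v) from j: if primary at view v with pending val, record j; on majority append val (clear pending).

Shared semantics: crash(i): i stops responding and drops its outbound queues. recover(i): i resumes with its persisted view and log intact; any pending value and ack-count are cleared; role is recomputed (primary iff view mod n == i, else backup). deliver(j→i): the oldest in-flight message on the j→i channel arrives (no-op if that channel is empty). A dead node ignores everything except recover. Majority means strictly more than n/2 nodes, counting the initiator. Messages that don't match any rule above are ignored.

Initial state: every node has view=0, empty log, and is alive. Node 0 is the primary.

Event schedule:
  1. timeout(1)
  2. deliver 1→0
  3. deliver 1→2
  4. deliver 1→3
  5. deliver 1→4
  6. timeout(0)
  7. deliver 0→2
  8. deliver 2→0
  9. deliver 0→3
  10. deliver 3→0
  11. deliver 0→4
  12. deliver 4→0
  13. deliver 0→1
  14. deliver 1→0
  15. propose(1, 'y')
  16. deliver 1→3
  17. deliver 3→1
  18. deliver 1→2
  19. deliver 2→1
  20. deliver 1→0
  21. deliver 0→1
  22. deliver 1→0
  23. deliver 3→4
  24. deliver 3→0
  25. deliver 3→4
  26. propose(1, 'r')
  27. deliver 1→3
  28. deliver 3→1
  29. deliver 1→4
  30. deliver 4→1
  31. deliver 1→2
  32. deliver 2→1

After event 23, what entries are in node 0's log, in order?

empty

step 1 timeout(1): 1={prim,v=1,log=-}
step 2 deliver 1→0: 0={back,v=1,log=-}
step 3 deliver 1→2: 2={back,v=1,log=-}
step 4 deliver 1→3: 3={back,v=1,log=-}
step 5 deliver 1→4: 4={back,v=1,log=-}
step 6 timeout(0): 0={back,v=2,log=-}
step 7 deliver 0→2: 2={prim,v=2,log=-}
step 8 deliver 2→0: —
step 9 deliver 0→3: 3={back,v=2,log=-}
step 10 deliver 3→0: —
step 11 deliver 0→4: 4={back,v=2,log=-}
step 12 deliver 4→0: —
step 13 deliver 0→1: 1={back,v=2,log=-}
step 14 deliver 1→0: —
step 15 propose(1,'y'): —
step 16 deliver 1→3: —
step 17 deliver 3→1: —
step 18 deliver 1→2: —
step 19 deliver 2→1: —
step 20 deliver 1→0: —
step 21 deliver 0→1: —
step 22 deliver 1→0: —
step 23 deliver 3→4: —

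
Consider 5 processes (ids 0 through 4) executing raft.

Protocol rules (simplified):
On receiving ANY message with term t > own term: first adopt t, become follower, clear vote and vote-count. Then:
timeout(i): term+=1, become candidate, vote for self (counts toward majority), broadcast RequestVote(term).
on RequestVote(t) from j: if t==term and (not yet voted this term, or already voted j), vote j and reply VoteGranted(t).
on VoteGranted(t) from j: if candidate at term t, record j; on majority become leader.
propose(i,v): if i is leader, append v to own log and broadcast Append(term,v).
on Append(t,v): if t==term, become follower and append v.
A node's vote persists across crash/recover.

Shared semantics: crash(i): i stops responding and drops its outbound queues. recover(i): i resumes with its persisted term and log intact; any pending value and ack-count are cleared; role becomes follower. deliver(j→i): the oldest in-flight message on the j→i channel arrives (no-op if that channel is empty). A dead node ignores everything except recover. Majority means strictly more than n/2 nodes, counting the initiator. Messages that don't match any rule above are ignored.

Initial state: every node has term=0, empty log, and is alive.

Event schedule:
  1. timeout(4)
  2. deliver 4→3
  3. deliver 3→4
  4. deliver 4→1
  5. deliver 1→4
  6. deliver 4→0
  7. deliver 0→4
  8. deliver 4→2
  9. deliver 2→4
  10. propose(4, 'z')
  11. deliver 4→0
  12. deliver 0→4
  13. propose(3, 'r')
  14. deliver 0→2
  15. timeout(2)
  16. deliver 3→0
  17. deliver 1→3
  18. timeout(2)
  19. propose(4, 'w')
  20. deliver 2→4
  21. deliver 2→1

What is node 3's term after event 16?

1

step 1 timeout(4): 4={cand,t=1,log=-}
step 2 deliver 4→3: 3={foll,t=1,log=-}
step 3 deliver 3→4: —
step 4 deliver 4→1: 1={foll,t=1,log=-}
step 5 deliver 1→4: 4={lead,t=1,log=-}
step 6 deliver 4→0: 0={foll,t=1,log=-}
step 7 deliver 0→4: —
step 8 deliver 4→2: 2={foll,t=1,log=-}
step 9 deliver 2→4: —
step 10 propose(4,'z'): 4={lead,t=1,log=z}
step 11 deliver 4→0: 0={foll,t=1,log=z}
step 12 deliver 0→4: —
step 13 propose(3,'r'): —
step 14 deliver 0→2: —
step 15 timeout(2): 2={cand,t=2,log=-}
step 16 deliver 3→0: —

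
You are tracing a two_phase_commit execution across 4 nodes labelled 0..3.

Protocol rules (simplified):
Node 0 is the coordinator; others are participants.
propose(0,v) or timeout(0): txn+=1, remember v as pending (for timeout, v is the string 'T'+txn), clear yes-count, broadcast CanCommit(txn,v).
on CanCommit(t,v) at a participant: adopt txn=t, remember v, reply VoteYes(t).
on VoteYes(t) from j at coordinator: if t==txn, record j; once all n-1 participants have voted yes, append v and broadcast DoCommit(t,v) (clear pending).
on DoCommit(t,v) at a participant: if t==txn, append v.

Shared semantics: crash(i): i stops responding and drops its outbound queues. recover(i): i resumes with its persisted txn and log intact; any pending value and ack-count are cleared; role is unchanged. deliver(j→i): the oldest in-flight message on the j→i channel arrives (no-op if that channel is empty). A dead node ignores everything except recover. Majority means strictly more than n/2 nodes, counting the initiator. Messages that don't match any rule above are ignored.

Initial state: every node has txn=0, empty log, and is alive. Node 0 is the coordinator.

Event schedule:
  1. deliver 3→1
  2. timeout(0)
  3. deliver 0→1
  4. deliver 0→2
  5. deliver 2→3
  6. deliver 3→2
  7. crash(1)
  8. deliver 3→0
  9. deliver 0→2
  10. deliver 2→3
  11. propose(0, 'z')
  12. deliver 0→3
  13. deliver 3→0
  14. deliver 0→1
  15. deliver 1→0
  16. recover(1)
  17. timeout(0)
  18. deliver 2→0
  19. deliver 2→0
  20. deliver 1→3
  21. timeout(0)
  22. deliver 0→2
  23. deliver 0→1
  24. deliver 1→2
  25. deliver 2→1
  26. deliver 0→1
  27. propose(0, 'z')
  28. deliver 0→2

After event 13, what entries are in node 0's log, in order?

step 1 deliver 3→1: —
step 2 timeout(0): 0={coor,t=1,log=-}
step 3 deliver 0→1: 1={part,t=1,log=-}
step 4 deliver 0→2: 2={part,t=1,log=-}
step 5 deliver 2→3: —
step 6 deliver 3→2: —
step 7 crash(1): 1={✗part,t=1,log=-}
step 8 deliver 3→0: —
step 9 deliver 0→2: —
step 10 deliver 2→3: —
step 11 propose(0,'z'): 0={coor,t=2,log=-}
step 12 deliver 0→3: 3={part,t=1,log=-}
step 13 deliver 3→0: —

empty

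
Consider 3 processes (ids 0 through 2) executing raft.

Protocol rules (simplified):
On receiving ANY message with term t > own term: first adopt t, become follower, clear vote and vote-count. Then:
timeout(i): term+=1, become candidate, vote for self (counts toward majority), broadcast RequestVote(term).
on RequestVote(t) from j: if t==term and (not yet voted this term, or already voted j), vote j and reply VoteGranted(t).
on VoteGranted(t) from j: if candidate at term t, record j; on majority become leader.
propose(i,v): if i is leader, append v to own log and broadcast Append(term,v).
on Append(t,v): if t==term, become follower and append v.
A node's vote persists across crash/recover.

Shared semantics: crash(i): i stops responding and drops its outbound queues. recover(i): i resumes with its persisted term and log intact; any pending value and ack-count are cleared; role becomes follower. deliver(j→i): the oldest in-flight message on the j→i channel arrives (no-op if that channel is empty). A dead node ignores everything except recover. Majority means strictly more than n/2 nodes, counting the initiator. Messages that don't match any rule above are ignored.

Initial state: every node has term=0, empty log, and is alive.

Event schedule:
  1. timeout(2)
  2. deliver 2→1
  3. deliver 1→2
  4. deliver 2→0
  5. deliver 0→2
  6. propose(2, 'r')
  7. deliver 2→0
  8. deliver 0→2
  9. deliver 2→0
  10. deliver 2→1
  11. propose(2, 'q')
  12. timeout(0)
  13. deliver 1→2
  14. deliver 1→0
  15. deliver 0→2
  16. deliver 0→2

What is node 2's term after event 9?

1

e1 timeout(2): 2[cand,t=1,-]
e2 deliver 2→1: 1[foll,t=1,-]
e3 deliver 1→2: 2[lead,t=1,-]
e4 deliver 2→0: 0[foll,t=1,-]
e5 deliver 0→2: ·
e6 propose(2,'r'): 2[lead,t=1,r]
e7 deliver 2→0: 0[foll,t=1,r]
e8 deliver 0→2: ·
e9 deliver 2→0: ·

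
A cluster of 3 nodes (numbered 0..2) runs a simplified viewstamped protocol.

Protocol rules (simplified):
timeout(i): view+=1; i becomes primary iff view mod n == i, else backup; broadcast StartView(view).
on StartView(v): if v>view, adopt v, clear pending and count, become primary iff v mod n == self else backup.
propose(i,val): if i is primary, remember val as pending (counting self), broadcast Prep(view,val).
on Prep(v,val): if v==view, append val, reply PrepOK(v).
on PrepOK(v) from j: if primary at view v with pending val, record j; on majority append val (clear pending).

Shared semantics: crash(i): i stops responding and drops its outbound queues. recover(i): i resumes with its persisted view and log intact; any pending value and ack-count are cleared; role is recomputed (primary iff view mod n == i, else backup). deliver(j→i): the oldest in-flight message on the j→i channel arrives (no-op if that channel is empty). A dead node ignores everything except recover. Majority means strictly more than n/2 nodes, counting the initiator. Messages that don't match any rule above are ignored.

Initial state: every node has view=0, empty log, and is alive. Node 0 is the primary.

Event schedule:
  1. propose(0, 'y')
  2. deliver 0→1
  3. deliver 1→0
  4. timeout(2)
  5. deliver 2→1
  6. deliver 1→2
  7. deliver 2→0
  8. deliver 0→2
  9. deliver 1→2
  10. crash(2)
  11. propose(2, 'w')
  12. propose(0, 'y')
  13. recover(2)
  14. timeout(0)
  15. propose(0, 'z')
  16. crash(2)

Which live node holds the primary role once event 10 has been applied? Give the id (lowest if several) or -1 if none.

[1] propose(0,'y') → ∅
[2] deliver 0→1 → N1(back v0 [y])
[3] deliver 1→0 → N0(prim v0 [y])
[4] timeout(2) → N2(back v1 [-])
[5] deliver 2→1 → N1(prim v1 [y])
[6] deliver 1→2 → ∅
[7] deliver 2→0 → N0(back v1 [y])
[8] deliver 0→2 → ∅
[9] deliver 1→2 → ∅
[10] crash(2) → N2(✗back v1 [-])

1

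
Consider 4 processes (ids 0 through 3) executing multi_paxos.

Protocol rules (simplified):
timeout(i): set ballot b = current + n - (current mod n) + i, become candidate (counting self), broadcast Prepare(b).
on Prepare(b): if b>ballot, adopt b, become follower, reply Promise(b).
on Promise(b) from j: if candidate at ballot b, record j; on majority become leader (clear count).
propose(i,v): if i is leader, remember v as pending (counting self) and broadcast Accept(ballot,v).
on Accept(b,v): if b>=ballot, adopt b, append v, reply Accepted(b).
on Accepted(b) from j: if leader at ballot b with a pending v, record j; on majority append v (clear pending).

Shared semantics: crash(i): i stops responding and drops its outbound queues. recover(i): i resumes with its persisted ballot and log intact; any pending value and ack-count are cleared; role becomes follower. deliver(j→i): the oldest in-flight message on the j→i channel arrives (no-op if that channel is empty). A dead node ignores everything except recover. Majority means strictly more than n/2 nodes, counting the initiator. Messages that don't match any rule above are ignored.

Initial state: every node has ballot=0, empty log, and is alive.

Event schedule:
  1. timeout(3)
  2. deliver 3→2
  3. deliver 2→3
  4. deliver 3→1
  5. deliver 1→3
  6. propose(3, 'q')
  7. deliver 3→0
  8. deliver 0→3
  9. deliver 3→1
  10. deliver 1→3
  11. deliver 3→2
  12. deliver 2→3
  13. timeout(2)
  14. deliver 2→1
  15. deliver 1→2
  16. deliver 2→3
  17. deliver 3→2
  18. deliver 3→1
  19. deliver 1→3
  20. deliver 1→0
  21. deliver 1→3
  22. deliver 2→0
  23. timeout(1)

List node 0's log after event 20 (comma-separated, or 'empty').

step 1 timeout(3): 3={cand,b=7,log=-}
step 2 deliver 3→2: 2={foll,b=7,log=-}
step 3 deliver 2→3: —
step 4 deliver 3→1: 1={foll,b=7,log=-}
step 5 deliver 1→3: 3={lead,b=7,log=-}
step 6 propose(3,'q'): —
step 7 deliver 3→0: 0={foll,b=7,log=-}
step 8 deliver 0→3: —
step 9 deliver 3→1: 1={foll,b=7,log=q}
step 10 deliver 1→3: —
step 11 deliver 3→2: 2={foll,b=7,log=q}
step 12 deliver 2→3: 3={lead,b=7,log=q}
step 13 timeout(2): 2={cand,b=10,log=q}
step 14 deliver 2→1: 1={foll,b=10,log=q}
step 15 deliver 1→2: —
step 16 deliver 2→3: 3={foll,b=10,log=q}
step 17 deliver 3→2: 2={lead,b=10,log=q}
step 18 deliver 3→1: —
step 19 deliver 1→3: —
step 20 deliver 1→0: —

empty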